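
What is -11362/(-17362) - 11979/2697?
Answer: -29556014/7804219 ≈ -3.7872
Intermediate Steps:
-11362/(-17362) - 11979/2697 = -11362*(-1/17362) - 11979*1/2697 = 5681/8681 - 3993/899 = -29556014/7804219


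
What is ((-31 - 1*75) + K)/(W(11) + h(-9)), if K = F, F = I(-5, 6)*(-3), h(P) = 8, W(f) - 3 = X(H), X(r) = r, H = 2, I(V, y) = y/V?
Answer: -512/65 ≈ -7.8769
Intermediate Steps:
W(f) = 5 (W(f) = 3 + 2 = 5)
F = 18/5 (F = (6/(-5))*(-3) = (6*(-⅕))*(-3) = -6/5*(-3) = 18/5 ≈ 3.6000)
K = 18/5 ≈ 3.6000
((-31 - 1*75) + K)/(W(11) + h(-9)) = ((-31 - 1*75) + 18/5)/(5 + 8) = ((-31 - 75) + 18/5)/13 = (-106 + 18/5)*(1/13) = -512/5*1/13 = -512/65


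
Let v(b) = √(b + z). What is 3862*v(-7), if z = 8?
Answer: 3862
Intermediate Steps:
v(b) = √(8 + b) (v(b) = √(b + 8) = √(8 + b))
3862*v(-7) = 3862*√(8 - 7) = 3862*√1 = 3862*1 = 3862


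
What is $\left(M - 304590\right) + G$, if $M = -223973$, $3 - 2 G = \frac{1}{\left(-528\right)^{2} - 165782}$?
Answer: $- \frac{119457013247}{226004} \approx -5.2856 \cdot 10^{5}$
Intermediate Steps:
$G = \frac{339005}{226004}$ ($G = \frac{3}{2} - \frac{1}{2 \left(\left(-528\right)^{2} - 165782\right)} = \frac{3}{2} - \frac{1}{2 \left(278784 - 165782\right)} = \frac{3}{2} - \frac{1}{2 \cdot 113002} = \frac{3}{2} - \frac{1}{226004} = \frac{339005}{226004} \approx 1.5$)
$\left(M - 304590\right) + G = \left(-223973 - 304590\right) + \frac{339005}{226004} = -528563 + \frac{339005}{226004} = - \frac{119457013247}{226004}$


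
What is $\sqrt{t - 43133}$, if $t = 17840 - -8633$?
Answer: $14 i \sqrt{85} \approx 129.07 i$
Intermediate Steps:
$t = 26473$ ($t = 17840 + 8633 = 26473$)
$\sqrt{t - 43133} = \sqrt{26473 - 43133} = \sqrt{-16660} = 14 i \sqrt{85}$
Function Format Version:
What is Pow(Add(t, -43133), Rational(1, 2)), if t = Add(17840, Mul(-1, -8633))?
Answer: Mul(14, I, Pow(85, Rational(1, 2))) ≈ Mul(129.07, I)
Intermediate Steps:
t = 26473 (t = Add(17840, 8633) = 26473)
Pow(Add(t, -43133), Rational(1, 2)) = Pow(Add(26473, -43133), Rational(1, 2)) = Pow(-16660, Rational(1, 2)) = Mul(14, I, Pow(85, Rational(1, 2)))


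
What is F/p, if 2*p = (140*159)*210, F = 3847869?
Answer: 427541/259700 ≈ 1.6463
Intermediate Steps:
p = 2337300 (p = ((140*159)*210)/2 = (22260*210)/2 = (½)*4674600 = 2337300)
F/p = 3847869/2337300 = 3847869*(1/2337300) = 427541/259700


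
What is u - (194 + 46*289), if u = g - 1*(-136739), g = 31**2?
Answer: 124212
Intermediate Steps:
g = 961
u = 137700 (u = 961 - 1*(-136739) = 961 + 136739 = 137700)
u - (194 + 46*289) = 137700 - (194 + 46*289) = 137700 - (194 + 13294) = 137700 - 1*13488 = 137700 - 13488 = 124212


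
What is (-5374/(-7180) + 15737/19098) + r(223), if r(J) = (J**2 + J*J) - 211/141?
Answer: 80123563796828/805601385 ≈ 99458.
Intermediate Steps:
r(J) = -211/141 + 2*J**2 (r(J) = (J**2 + J**2) - 211*1/141 = 2*J**2 - 211/141 = -211/141 + 2*J**2)
(-5374/(-7180) + 15737/19098) + r(223) = (-5374/(-7180) + 15737/19098) + (-211/141 + 2*223**2) = (-5374*(-1/7180) + 15737*(1/19098)) + (-211/141 + 2*49729) = (2687/3590 + 15737/19098) + (-211/141 + 99458) = 26953039/17140455 + 14023367/141 = 80123563796828/805601385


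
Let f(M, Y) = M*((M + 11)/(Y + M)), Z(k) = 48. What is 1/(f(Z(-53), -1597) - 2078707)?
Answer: -1549/3219919975 ≈ -4.8107e-7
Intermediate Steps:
f(M, Y) = M*(11 + M)/(M + Y) (f(M, Y) = M*((11 + M)/(M + Y)) = M*(11 + M)/(M + Y))
1/(f(Z(-53), -1597) - 2078707) = 1/(48*(11 + 48)/(48 - 1597) - 2078707) = 1/(48*59/(-1549) - 2078707) = 1/(48*(-1/1549)*59 - 2078707) = 1/(-2832/1549 - 2078707) = 1/(-3219919975/1549) = -1549/3219919975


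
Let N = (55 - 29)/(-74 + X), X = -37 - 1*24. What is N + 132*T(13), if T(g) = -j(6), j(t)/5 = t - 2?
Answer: -356426/135 ≈ -2640.2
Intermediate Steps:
X = -61 (X = -37 - 24 = -61)
N = -26/135 (N = (55 - 29)/(-74 - 61) = 26/(-135) = 26*(-1/135) = -26/135 ≈ -0.19259)
j(t) = -10 + 5*t (j(t) = 5*(t - 2) = 5*(-2 + t) = -10 + 5*t)
T(g) = -20 (T(g) = -(-10 + 5*6) = -(-10 + 30) = -1*20 = -20)
N + 132*T(13) = -26/135 + 132*(-20) = -26/135 - 2640 = -356426/135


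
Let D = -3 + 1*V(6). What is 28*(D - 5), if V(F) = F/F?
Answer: -196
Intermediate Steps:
V(F) = 1
D = -2 (D = -3 + 1*1 = -3 + 1 = -2)
28*(D - 5) = 28*(-2 - 5) = 28*(-7) = -196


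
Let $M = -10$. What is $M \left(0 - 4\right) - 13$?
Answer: $27$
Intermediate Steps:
$M \left(0 - 4\right) - 13 = - 10 \left(0 - 4\right) - 13 = \left(-10\right) \left(-4\right) - 13 = 40 - 13 = 27$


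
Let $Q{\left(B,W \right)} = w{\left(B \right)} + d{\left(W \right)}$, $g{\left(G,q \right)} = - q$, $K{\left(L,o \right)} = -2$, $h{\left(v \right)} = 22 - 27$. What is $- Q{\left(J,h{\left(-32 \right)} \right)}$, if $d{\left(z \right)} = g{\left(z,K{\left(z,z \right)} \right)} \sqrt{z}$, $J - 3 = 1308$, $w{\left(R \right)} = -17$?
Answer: $17 - 2 i \sqrt{5} \approx 17.0 - 4.4721 i$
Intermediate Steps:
$h{\left(v \right)} = -5$ ($h{\left(v \right)} = 22 - 27 = -5$)
$J = 1311$ ($J = 3 + 1308 = 1311$)
$d{\left(z \right)} = 2 \sqrt{z}$ ($d{\left(z \right)} = \left(-1\right) \left(-2\right) \sqrt{z} = 2 \sqrt{z}$)
$Q{\left(B,W \right)} = -17 + 2 \sqrt{W}$
$- Q{\left(J,h{\left(-32 \right)} \right)} = - (-17 + 2 \sqrt{-5}) = - (-17 + 2 i \sqrt{5}) = 17 - 2 i \sqrt{5}$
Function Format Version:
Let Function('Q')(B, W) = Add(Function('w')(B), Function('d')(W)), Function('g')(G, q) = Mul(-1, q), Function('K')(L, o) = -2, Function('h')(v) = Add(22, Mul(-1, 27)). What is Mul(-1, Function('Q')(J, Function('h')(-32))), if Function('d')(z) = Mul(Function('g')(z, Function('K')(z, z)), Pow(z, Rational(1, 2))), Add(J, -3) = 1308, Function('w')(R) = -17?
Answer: Add(17, Mul(-2, I, Pow(5, Rational(1, 2)))) ≈ Add(17.000, Mul(-4.4721, I))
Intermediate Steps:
Function('h')(v) = -5 (Function('h')(v) = Add(22, -27) = -5)
J = 1311 (J = Add(3, 1308) = 1311)
Function('d')(z) = Mul(2, Pow(z, Rational(1, 2))) (Function('d')(z) = Mul(Mul(-1, -2), Pow(z, Rational(1, 2))) = Mul(2, Pow(z, Rational(1, 2))))
Function('Q')(B, W) = Add(-17, Mul(2, Pow(W, Rational(1, 2))))
Mul(-1, Function('Q')(J, Function('h')(-32))) = Mul(-1, Add(-17, Mul(2, Pow(-5, Rational(1, 2))))) = Mul(-1, Add(-17, Mul(2, Mul(I, Pow(5, Rational(1, 2)))))) = Mul(-1, Add(-17, Mul(2, I, Pow(5, Rational(1, 2))))) = Add(17, Mul(-2, I, Pow(5, Rational(1, 2))))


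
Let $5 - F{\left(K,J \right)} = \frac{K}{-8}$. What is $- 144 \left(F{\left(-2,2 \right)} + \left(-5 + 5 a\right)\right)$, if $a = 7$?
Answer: $-5004$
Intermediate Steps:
$F{\left(K,J \right)} = 5 + \frac{K}{8}$ ($F{\left(K,J \right)} = 5 - \frac{K}{-8} = 5 - K \left(- \frac{1}{8}\right) = 5 - - \frac{K}{8} = 5 + \frac{K}{8}$)
$- 144 \left(F{\left(-2,2 \right)} + \left(-5 + 5 a\right)\right) = - 144 \left(\left(5 + \frac{1}{8} \left(-2\right)\right) + \left(-5 + 5 \cdot 7\right)\right) = - 144 \left(\left(5 - \frac{1}{4}\right) + \left(-5 + 35\right)\right) = - 144 \left(\frac{19}{4} + 30\right) = \left(-144\right) \frac{139}{4} = -5004$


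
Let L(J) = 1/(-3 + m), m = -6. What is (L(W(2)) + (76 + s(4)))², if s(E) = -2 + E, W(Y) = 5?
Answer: 491401/81 ≈ 6066.7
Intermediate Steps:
L(J) = -⅑ (L(J) = 1/(-3 - 6) = 1/(-9) = -⅑)
(L(W(2)) + (76 + s(4)))² = (-⅑ + (76 + (-2 + 4)))² = (-⅑ + (76 + 2))² = (-⅑ + 78)² = (701/9)² = 491401/81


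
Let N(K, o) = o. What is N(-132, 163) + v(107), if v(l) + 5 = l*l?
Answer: 11607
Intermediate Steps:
v(l) = -5 + l**2 (v(l) = -5 + l*l = -5 + l**2)
N(-132, 163) + v(107) = 163 + (-5 + 107**2) = 163 + (-5 + 11449) = 163 + 11444 = 11607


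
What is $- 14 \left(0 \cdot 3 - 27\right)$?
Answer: $378$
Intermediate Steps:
$- 14 \left(0 \cdot 3 - 27\right) = - 14 \left(0 - 27\right) = \left(-14\right) \left(-27\right) = 378$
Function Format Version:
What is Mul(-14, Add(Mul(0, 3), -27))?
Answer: 378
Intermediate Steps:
Mul(-14, Add(Mul(0, 3), -27)) = Mul(-14, Add(0, -27)) = Mul(-14, -27) = 378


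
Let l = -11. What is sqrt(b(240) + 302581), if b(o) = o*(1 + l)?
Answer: sqrt(300181) ≈ 547.89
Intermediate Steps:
b(o) = -10*o (b(o) = o*(1 - 11) = o*(-10) = -10*o)
sqrt(b(240) + 302581) = sqrt(-10*240 + 302581) = sqrt(-2400 + 302581) = sqrt(300181)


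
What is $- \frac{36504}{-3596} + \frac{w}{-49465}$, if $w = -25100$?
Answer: $\frac{94796498}{8893807} \approx 10.659$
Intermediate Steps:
$- \frac{36504}{-3596} + \frac{w}{-49465} = - \frac{36504}{-3596} - \frac{25100}{-49465} = \left(-36504\right) \left(- \frac{1}{3596}\right) - - \frac{5020}{9893} = \frac{9126}{899} + \frac{5020}{9893} = \frac{94796498}{8893807}$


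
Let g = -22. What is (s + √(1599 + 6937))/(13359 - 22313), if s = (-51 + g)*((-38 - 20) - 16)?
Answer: -73/121 - √2134/4477 ≈ -0.61362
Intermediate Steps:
s = 5402 (s = (-51 - 22)*((-38 - 20) - 16) = -73*(-58 - 16) = -73*(-74) = 5402)
(s + √(1599 + 6937))/(13359 - 22313) = (5402 + √(1599 + 6937))/(13359 - 22313) = (5402 + √8536)/(-8954) = (5402 + 2*√2134)*(-1/8954) = -73/121 - √2134/4477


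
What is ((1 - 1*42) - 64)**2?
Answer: 11025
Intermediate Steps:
((1 - 1*42) - 64)**2 = ((1 - 42) - 64)**2 = (-41 - 64)**2 = (-105)**2 = 11025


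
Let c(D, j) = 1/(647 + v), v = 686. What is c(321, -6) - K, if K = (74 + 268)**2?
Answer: -155913011/1333 ≈ -1.1696e+5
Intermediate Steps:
c(D, j) = 1/1333 (c(D, j) = 1/(647 + 686) = 1/1333)
K = 116964 (K = 342**2 = 116964)
c(321, -6) - K = 1/1333 - 1*116964 = 1/1333 - 116964 = -155913011/1333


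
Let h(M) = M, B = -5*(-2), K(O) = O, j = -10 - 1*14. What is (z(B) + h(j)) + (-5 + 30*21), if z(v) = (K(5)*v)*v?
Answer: 1101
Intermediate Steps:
j = -24 (j = -10 - 14 = -24)
B = 10
z(v) = 5*v² (z(v) = (5*v)*v = 5*v²)
(z(B) + h(j)) + (-5 + 30*21) = (5*10² - 24) + (-5 + 30*21) = (5*100 - 24) + (-5 + 630) = (500 - 24) + 625 = 476 + 625 = 1101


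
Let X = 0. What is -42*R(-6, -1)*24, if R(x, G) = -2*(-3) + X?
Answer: -6048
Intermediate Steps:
R(x, G) = 6 (R(x, G) = -2*(-3) + 0 = 6 + 0 = 6)
-42*R(-6, -1)*24 = -42*6*24 = -252*24 = -6048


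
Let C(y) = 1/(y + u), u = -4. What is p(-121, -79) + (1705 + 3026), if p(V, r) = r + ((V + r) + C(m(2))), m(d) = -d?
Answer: 26711/6 ≈ 4451.8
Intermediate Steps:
C(y) = 1/(-4 + y) (C(y) = 1/(y - 4) = 1/(-4 + y))
p(V, r) = -⅙ + V + 2*r (p(V, r) = r + ((V + r) + 1/(-4 - 1*2)) = r + ((V + r) + 1/(-4 - 2)) = r + ((V + r) + 1/(-6)) = r + ((V + r) - ⅙) = r + (-⅙ + V + r) = -⅙ + V + 2*r)
p(-121, -79) + (1705 + 3026) = (-⅙ - 121 + 2*(-79)) + (1705 + 3026) = (-⅙ - 121 - 158) + 4731 = -1675/6 + 4731 = 26711/6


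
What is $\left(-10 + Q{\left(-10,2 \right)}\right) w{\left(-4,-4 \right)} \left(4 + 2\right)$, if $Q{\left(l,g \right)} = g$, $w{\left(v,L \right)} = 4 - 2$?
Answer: $-96$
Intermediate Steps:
$w{\left(v,L \right)} = 2$
$\left(-10 + Q{\left(-10,2 \right)}\right) w{\left(-4,-4 \right)} \left(4 + 2\right) = \left(-10 + 2\right) 2 \left(4 + 2\right) = - 8 \cdot 2 \cdot 6 = \left(-8\right) 12 = -96$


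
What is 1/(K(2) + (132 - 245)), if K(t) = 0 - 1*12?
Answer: -1/125 ≈ -0.0080000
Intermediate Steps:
K(t) = -12 (K(t) = 0 - 12 = -12)
1/(K(2) + (132 - 245)) = 1/(-12 + (132 - 245)) = 1/(-12 - 113) = 1/(-125) = -1/125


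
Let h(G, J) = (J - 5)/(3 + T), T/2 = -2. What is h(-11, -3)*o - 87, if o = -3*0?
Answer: -87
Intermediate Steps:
T = -4 (T = 2*(-2) = -4)
o = 0
h(G, J) = 5 - J (h(G, J) = (J - 5)/(3 - 4) = (-5 + J)/(-1) = -(-5 + J) = 5 - J)
h(-11, -3)*o - 87 = (5 - 1*(-3))*0 - 87 = (5 + 3)*0 - 87 = 8*0 - 87 = 0 - 87 = -87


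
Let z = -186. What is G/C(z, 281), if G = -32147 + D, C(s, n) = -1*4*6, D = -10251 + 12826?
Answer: 7393/6 ≈ 1232.2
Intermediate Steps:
D = 2575
C(s, n) = -24 (C(s, n) = -4*6 = -24)
G = -29572 (G = -32147 + 2575 = -29572)
G/C(z, 281) = -29572/(-24) = -29572*(-1/24) = 7393/6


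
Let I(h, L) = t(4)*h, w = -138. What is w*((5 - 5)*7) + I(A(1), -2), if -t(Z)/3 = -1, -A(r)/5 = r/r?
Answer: -15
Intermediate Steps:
A(r) = -5 (A(r) = -5*r/r = -5*1 = -5)
t(Z) = 3 (t(Z) = -3*(-1) = 3)
I(h, L) = 3*h
w*((5 - 5)*7) + I(A(1), -2) = -138*(5 - 5)*7 + 3*(-5) = -0*7 - 15 = -138*0 - 15 = 0 - 15 = -15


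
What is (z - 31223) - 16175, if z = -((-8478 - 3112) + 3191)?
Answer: -38999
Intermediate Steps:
z = 8399 (z = -(-11590 + 3191) = -1*(-8399) = 8399)
(z - 31223) - 16175 = (8399 - 31223) - 16175 = -22824 - 16175 = -38999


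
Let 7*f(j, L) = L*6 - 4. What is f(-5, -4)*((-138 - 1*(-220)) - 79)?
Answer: -12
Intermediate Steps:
f(j, L) = -4/7 + 6*L/7 (f(j, L) = (L*6 - 4)/7 = (6*L - 4)/7 = (-4 + 6*L)/7 = -4/7 + 6*L/7)
f(-5, -4)*((-138 - 1*(-220)) - 79) = (-4/7 + (6/7)*(-4))*((-138 - 1*(-220)) - 79) = (-4/7 - 24/7)*((-138 + 220) - 79) = -4*(82 - 79) = -4*3 = -12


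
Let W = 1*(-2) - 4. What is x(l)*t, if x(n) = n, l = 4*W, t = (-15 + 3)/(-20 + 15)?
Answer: -288/5 ≈ -57.600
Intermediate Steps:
t = 12/5 (t = -12/(-5) = -12*(-⅕) = 12/5 ≈ 2.4000)
W = -6 (W = -2 - 4 = -6)
l = -24 (l = 4*(-6) = -24)
x(l)*t = -24*12/5 = -288/5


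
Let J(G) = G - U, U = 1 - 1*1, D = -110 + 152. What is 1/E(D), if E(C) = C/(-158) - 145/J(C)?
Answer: -3318/12337 ≈ -0.26895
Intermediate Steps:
D = 42
U = 0 (U = 1 - 1 = 0)
J(G) = G (J(G) = G - 1*0 = G + 0 = G)
E(C) = -145/C - C/158 (E(C) = C/(-158) - 145/C = C*(-1/158) - 145/C = -C/158 - 145/C = -145/C - C/158)
1/E(D) = 1/(-145/42 - 1/158*42) = 1/(-145*1/42 - 21/79) = 1/(-145/42 - 21/79) = 1/(-12337/3318) = -3318/12337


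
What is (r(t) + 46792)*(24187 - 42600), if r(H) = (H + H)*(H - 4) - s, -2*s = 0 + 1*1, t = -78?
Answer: -2194258797/2 ≈ -1.0971e+9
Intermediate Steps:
s = -½ (s = -(0 + 1*1)/2 = -(0 + 1)/2 = -½*1 = -½ ≈ -0.50000)
r(H) = ½ + 2*H*(-4 + H) (r(H) = (H + H)*(H - 4) - 1*(-½) = (2*H)*(-4 + H) + ½ = 2*H*(-4 + H) + ½ = ½ + 2*H*(-4 + H))
(r(t) + 46792)*(24187 - 42600) = ((½ - 8*(-78) + 2*(-78)²) + 46792)*(24187 - 42600) = ((½ + 624 + 2*6084) + 46792)*(-18413) = ((½ + 624 + 12168) + 46792)*(-18413) = (25585/2 + 46792)*(-18413) = (119169/2)*(-18413) = -2194258797/2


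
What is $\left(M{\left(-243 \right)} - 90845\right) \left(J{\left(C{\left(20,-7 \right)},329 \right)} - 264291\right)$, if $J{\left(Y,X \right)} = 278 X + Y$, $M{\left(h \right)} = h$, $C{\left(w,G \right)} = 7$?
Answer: $15742010336$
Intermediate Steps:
$J{\left(Y,X \right)} = Y + 278 X$
$\left(M{\left(-243 \right)} - 90845\right) \left(J{\left(C{\left(20,-7 \right)},329 \right)} - 264291\right) = \left(-243 - 90845\right) \left(\left(7 + 278 \cdot 329\right) - 264291\right) = - 91088 \left(\left(7 + 91462\right) - 264291\right) = - 91088 \left(91469 - 264291\right) = \left(-91088\right) \left(-172822\right) = 15742010336$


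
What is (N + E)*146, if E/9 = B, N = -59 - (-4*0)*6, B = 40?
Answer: 43946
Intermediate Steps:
N = -59 (N = -59 - 0*6 = -59 - 1*0 = -59 + 0 = -59)
E = 360 (E = 9*40 = 360)
(N + E)*146 = (-59 + 360)*146 = 301*146 = 43946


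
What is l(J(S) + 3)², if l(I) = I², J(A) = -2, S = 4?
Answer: 1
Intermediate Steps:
l(J(S) + 3)² = ((-2 + 3)²)² = (1²)² = 1² = 1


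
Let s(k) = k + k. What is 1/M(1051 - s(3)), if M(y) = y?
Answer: 1/1045 ≈ 0.00095694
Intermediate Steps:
s(k) = 2*k
1/M(1051 - s(3)) = 1/(1051 - 2*3) = 1/(1051 - 1*6) = 1/(1051 - 6) = 1/1045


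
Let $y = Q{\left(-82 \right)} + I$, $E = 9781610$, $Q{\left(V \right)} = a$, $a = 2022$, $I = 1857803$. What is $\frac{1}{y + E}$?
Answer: $\frac{1}{11641435} \approx 8.59 \cdot 10^{-8}$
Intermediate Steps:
$Q{\left(V \right)} = 2022$
$y = 1859825$ ($y = 2022 + 1857803 = 1859825$)
$\frac{1}{y + E} = \frac{1}{1859825 + 9781610} = \frac{1}{11641435}$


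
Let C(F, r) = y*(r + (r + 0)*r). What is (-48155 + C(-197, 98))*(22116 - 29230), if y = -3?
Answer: 549634754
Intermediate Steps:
C(F, r) = -3*r - 3*r² (C(F, r) = -3*(r + (r + 0)*r) = -3*(r + r*r) = -3*(r + r²) = -3*r - 3*r²)
(-48155 + C(-197, 98))*(22116 - 29230) = (-48155 - 3*98*(1 + 98))*(22116 - 29230) = (-48155 - 3*98*99)*(-7114) = (-48155 - 29106)*(-7114) = -77261*(-7114) = 549634754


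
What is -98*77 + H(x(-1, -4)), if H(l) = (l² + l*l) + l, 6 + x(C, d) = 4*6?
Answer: -6880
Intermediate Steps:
x(C, d) = 18 (x(C, d) = -6 + 4*6 = -6 + 24 = 18)
H(l) = l + 2*l² (H(l) = (l² + l²) + l = 2*l² + l = l + 2*l²)
-98*77 + H(x(-1, -4)) = -98*77 + 18*(1 + 2*18) = -7546 + 18*(1 + 36) = -7546 + 18*37 = -7546 + 666 = -6880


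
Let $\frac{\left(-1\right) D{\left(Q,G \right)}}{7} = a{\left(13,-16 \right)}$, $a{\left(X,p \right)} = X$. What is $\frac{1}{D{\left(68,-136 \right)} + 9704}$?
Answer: $\frac{1}{9613} \approx 0.00010403$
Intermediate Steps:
$D{\left(Q,G \right)} = -91$ ($D{\left(Q,G \right)} = \left(-7\right) 13 = -91$)
$\frac{1}{D{\left(68,-136 \right)} + 9704} = \frac{1}{-91 + 9704} = \frac{1}{9613}$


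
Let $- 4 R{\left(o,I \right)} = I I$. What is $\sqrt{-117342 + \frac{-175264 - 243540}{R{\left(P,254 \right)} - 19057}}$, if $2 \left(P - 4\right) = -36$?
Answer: $\frac{2 i \sqrt{9078816647893}}{17593} \approx 342.53 i$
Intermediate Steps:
$P = -14$ ($P = 4 + \frac{1}{2} \left(-36\right) = 4 - 18 = -14$)
$R{\left(o,I \right)} = - \frac{I^{2}}{4}$ ($R{\left(o,I \right)} = - \frac{I I}{4} = - \frac{I^{2}}{4}$)
$\sqrt{-117342 + \frac{-175264 - 243540}{R{\left(P,254 \right)} - 19057}} = \sqrt{-117342 + \frac{-175264 - 243540}{- \frac{254^{2}}{4} - 19057}} = \sqrt{-117342 - \frac{418804}{\left(- \frac{1}{4}\right) 64516 - 19057}} = \sqrt{-117342 - \frac{418804}{-16129 - 19057}} = \sqrt{-117342 - \frac{418804}{-35186}} = \sqrt{-117342 - - \frac{209402}{17593}} = \sqrt{-117342 + \frac{209402}{17593}} = \sqrt{- \frac{2064188404}{17593}} = \frac{2 i \sqrt{9078816647893}}{17593}$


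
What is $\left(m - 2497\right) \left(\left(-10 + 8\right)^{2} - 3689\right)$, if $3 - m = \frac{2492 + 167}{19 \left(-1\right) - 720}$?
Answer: $\frac{6781899795}{739} \approx 9.1771 \cdot 10^{6}$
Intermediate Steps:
$m = \frac{4876}{739}$ ($m = 3 - \frac{2492 + 167}{19 \left(-1\right) - 720} = 3 - \frac{2659}{-19 - 720} = 3 - \frac{2659}{-739} = 3 - 2659 \left(- \frac{1}{739}\right) = 3 - - \frac{2659}{739} = 3 + \frac{2659}{739} = \frac{4876}{739} \approx 6.5981$)
$\left(m - 2497\right) \left(\left(-10 + 8\right)^{2} - 3689\right) = \left(\frac{4876}{739} - 2497\right) \left(\left(-10 + 8\right)^{2} - 3689\right) = - \frac{1840407 \left(\left(-2\right)^{2} - 3689\right)}{739} = - \frac{1840407 \left(4 - 3689\right)}{739} = \left(- \frac{1840407}{739}\right) \left(-3685\right) = \frac{6781899795}{739}$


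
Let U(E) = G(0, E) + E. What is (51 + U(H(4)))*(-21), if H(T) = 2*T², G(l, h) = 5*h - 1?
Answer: -5082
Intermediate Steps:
G(l, h) = -1 + 5*h
U(E) = -1 + 6*E (U(E) = (-1 + 5*E) + E = -1 + 6*E)
(51 + U(H(4)))*(-21) = (51 + (-1 + 6*(2*4²)))*(-21) = (51 + (-1 + 6*(2*16)))*(-21) = (51 + (-1 + 6*32))*(-21) = (51 + (-1 + 192))*(-21) = (51 + 191)*(-21) = 242*(-21) = -5082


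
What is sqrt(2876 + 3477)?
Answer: sqrt(6353) ≈ 79.706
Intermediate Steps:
sqrt(2876 + 3477) = sqrt(6353)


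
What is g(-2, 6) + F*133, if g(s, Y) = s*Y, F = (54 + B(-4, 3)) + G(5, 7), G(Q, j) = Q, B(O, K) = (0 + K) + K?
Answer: 8633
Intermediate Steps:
B(O, K) = 2*K (B(O, K) = K + K = 2*K)
F = 65 (F = (54 + 2*3) + 5 = (54 + 6) + 5 = 60 + 5 = 65)
g(s, Y) = Y*s
g(-2, 6) + F*133 = 6*(-2) + 65*133 = -12 + 8645 = 8633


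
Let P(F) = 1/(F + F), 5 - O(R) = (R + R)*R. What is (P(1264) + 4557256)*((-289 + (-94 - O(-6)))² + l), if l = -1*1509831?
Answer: -16243959849710775/2528 ≈ -6.4256e+12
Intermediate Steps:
O(R) = 5 - 2*R² (O(R) = 5 - (R + R)*R = 5 - 2*R*R = 5 - 2*R²)
P(F) = 1/(2*F)
l = -1509831
(P(1264) + 4557256)*((-289 + (-94 - O(-6)))² + l) = ((½)/1264 + 4557256)*((-289 + (-94 - (5 - 2*(-6)²)))² - 1509831) = ((½)*(1/1264) + 4557256)*((-289 + (-94 - (5 - 2*36)))² - 1509831) = (1/2528 + 4557256)*((-289 + (-94 - (5 - 72)))² - 1509831) = 11520743169*((-289 + (-94 - 1*(-67)))² - 1509831)/2528 = 11520743169*((-289 + (-94 + 67))² - 1509831)/2528 = 11520743169*((-289 - 27)² - 1509831)/2528 = 11520743169*((-316)² - 1509831)/2528 = 11520743169*(99856 - 1509831)/2528 = (11520743169/2528)*(-1409975) = -16243959849710775/2528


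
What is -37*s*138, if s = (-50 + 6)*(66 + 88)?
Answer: 34598256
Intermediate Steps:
s = -6776 (s = -44*154 = -6776)
-37*s*138 = -37*(-6776)*138 = 250712*138 = 34598256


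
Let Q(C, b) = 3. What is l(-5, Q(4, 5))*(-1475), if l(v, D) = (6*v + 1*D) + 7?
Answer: 29500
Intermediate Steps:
l(v, D) = 7 + D + 6*v (l(v, D) = (6*v + D) + 7 = (D + 6*v) + 7 = 7 + D + 6*v)
l(-5, Q(4, 5))*(-1475) = (7 + 3 + 6*(-5))*(-1475) = (7 + 3 - 30)*(-1475) = -20*(-1475) = 29500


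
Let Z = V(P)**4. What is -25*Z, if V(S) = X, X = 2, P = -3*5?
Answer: -400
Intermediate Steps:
P = -15
V(S) = 2
Z = 16 (Z = 2**4 = 16)
-25*Z = -25*16 = -400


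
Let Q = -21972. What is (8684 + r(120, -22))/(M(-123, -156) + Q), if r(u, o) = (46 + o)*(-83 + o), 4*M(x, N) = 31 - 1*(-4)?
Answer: -24656/87853 ≈ -0.28065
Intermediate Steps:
M(x, N) = 35/4 (M(x, N) = (31 - 1*(-4))/4 = (31 + 4)/4 = (¼)*35 = 35/4)
r(u, o) = (-83 + o)*(46 + o)
(8684 + r(120, -22))/(M(-123, -156) + Q) = (8684 + (-3818 + (-22)² - 37*(-22)))/(35/4 - 21972) = (8684 + (-3818 + 484 + 814))/(-87853/4) = (8684 - 2520)*(-4/87853) = 6164*(-4/87853) = -24656/87853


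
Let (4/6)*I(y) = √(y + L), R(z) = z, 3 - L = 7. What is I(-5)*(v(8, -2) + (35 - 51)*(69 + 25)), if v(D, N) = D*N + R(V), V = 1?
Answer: -13671*I/2 ≈ -6835.5*I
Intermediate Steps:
L = -4 (L = 3 - 1*7 = 3 - 7 = -4)
I(y) = 3*√(-4 + y)/2 (I(y) = 3*√(y - 4)/2 = 3*√(-4 + y)/2)
v(D, N) = 1 + D*N (v(D, N) = D*N + 1 = 1 + D*N)
I(-5)*(v(8, -2) + (35 - 51)*(69 + 25)) = (3*√(-4 - 5)/2)*((1 + 8*(-2)) + (35 - 51)*(69 + 25)) = (3*√(-9)/2)*((1 - 16) - 16*94) = (3*(3*I)/2)*(-15 - 1504) = (9*I/2)*(-1519) = -13671*I/2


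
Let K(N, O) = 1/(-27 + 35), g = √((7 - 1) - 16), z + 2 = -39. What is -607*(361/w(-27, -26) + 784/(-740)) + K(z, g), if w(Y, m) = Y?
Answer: 350010907/39960 ≈ 8759.0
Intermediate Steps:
z = -41 (z = -2 - 39 = -41)
g = I*√10 (g = √(6 - 16) = √(-10) = I*√10 ≈ 3.1623*I)
K(N, O) = ⅛ (K(N, O) = 1/8 = ⅛)
-607*(361/w(-27, -26) + 784/(-740)) + K(z, g) = -607*(361/(-27) + 784/(-740)) + ⅛ = -607*(361*(-1/27) + 784*(-1/740)) + ⅛ = -607*(-361/27 - 196/185) + ⅛ = -607*(-72077/4995) + ⅛ = 43750739/4995 + ⅛ = 350010907/39960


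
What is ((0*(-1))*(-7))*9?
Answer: 0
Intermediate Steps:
((0*(-1))*(-7))*9 = (0*(-7))*9 = 0*9 = 0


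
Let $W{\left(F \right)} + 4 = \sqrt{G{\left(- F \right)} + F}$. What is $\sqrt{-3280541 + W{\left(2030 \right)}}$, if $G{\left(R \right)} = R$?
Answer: $3 i \sqrt{364505} \approx 1811.2 i$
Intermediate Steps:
$W{\left(F \right)} = -4$ ($W{\left(F \right)} = -4 + \sqrt{- F + F} = -4 + \sqrt{0} = -4 + 0 = -4$)
$\sqrt{-3280541 + W{\left(2030 \right)}} = \sqrt{-3280541 - 4} = \sqrt{-3280545} = 3 i \sqrt{364505}$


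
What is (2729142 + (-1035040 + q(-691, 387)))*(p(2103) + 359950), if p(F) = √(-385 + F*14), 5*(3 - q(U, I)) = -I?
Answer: 609820954880 + 59296384*√593/5 ≈ 6.1011e+11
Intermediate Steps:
q(U, I) = 3 + I/5 (q(U, I) = 3 - (-1)*I/5 = 3 + I/5)
p(F) = √(-385 + 14*F)
(2729142 + (-1035040 + q(-691, 387)))*(p(2103) + 359950) = (2729142 + (-1035040 + (3 + (⅕)*387)))*(√(-385 + 14*2103) + 359950) = (2729142 + (-1035040 + (3 + 387/5)))*(√(-385 + 29442) + 359950) = (2729142 + (-1035040 + 402/5))*(√29057 + 359950) = (2729142 - 5174798/5)*(7*√593 + 359950) = 8470912*(359950 + 7*√593)/5 = 609820954880 + 59296384*√593/5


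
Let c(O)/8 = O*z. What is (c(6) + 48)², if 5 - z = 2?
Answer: 36864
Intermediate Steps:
z = 3 (z = 5 - 1*2 = 5 - 2 = 3)
c(O) = 24*O (c(O) = 8*(O*3) = 8*(3*O) = 24*O)
(c(6) + 48)² = (24*6 + 48)² = (144 + 48)² = 192² = 36864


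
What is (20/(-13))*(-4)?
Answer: 80/13 ≈ 6.1538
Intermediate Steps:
(20/(-13))*(-4) = -1/13*20*(-4) = -20/13*(-4) = 80/13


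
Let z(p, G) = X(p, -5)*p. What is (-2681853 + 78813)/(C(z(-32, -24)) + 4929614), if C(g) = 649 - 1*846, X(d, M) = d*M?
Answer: -867680/1643139 ≈ -0.52806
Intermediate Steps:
X(d, M) = M*d
z(p, G) = -5*p² (z(p, G) = (-5*p)*p = -5*p²)
C(g) = -197 (C(g) = 649 - 846 = -197)
(-2681853 + 78813)/(C(z(-32, -24)) + 4929614) = (-2681853 + 78813)/(-197 + 4929614) = -2603040/4929417 = -2603040*1/4929417 = -867680/1643139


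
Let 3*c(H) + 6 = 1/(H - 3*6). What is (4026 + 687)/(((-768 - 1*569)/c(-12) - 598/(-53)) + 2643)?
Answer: 45211809/31840027 ≈ 1.4200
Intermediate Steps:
c(H) = -2 + 1/(3*(-18 + H)) (c(H) = -2 + 1/(3*(H - 3*6)) = -2 + 1/(3*(H - 18)) = -2 + 1/(3*(-18 + H)))
(4026 + 687)/(((-768 - 1*569)/c(-12) - 598/(-53)) + 2643) = (4026 + 687)/(((-768 - 1*569)/(((109 - 6*(-12))/(3*(-18 - 12)))) - 598/(-53)) + 2643) = 4713/(((-768 - 569)/(((⅓)*(109 + 72)/(-30))) - 598*(-1/53)) + 2643) = 4713/((-1337/((⅓)*(-1/30)*181) + 598/53) + 2643) = 4713/((-1337/(-181/90) + 598/53) + 2643) = 4713/((-1337*(-90/181) + 598/53) + 2643) = 4713/((120330/181 + 598/53) + 2643) = 4713/(6485728/9593 + 2643) = 4713/(31840027/9593) = 4713*(9593/31840027) = 45211809/31840027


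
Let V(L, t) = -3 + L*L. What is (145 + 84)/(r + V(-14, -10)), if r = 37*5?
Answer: 229/378 ≈ 0.60582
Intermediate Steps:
r = 185
V(L, t) = -3 + L²
(145 + 84)/(r + V(-14, -10)) = (145 + 84)/(185 + (-3 + (-14)²)) = 229/(185 + (-3 + 196)) = 229/(185 + 193) = 229/378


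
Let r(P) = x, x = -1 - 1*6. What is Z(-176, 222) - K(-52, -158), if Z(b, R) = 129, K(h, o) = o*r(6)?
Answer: -977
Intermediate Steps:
x = -7 (x = -1 - 6 = -7)
r(P) = -7
K(h, o) = -7*o (K(h, o) = o*(-7) = -7*o)
Z(-176, 222) - K(-52, -158) = 129 - (-7)*(-158) = 129 - 1*1106 = 129 - 1106 = -977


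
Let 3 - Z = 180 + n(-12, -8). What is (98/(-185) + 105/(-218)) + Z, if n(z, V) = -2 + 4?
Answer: -7259859/40330 ≈ -180.01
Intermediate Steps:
n(z, V) = 2
Z = -179 (Z = 3 - (180 + 2) = 3 - 1*182 = 3 - 182 = -179)
(98/(-185) + 105/(-218)) + Z = (98/(-185) + 105/(-218)) - 179 = (98*(-1/185) + 105*(-1/218)) - 179 = (-98/185 - 105/218) - 179 = -40789/40330 - 179 = -7259859/40330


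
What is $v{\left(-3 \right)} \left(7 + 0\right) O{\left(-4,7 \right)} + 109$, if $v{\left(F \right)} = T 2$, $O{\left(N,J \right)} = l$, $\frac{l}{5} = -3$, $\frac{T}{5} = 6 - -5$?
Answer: $-11441$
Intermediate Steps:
$T = 55$ ($T = 5 \left(6 - -5\right) = 5 \left(6 + 5\right) = 5 \cdot 11 = 55$)
$l = -15$ ($l = 5 \left(-3\right) = -15$)
$O{\left(N,J \right)} = -15$
$v{\left(F \right)} = 110$ ($v{\left(F \right)} = 55 \cdot 2 = 110$)
$v{\left(-3 \right)} \left(7 + 0\right) O{\left(-4,7 \right)} + 109 = 110 \left(7 + 0\right) \left(-15\right) + 109 = 110 \cdot 7 \left(-15\right) + 109 = 770 \left(-15\right) + 109 = -11550 + 109 = -11441$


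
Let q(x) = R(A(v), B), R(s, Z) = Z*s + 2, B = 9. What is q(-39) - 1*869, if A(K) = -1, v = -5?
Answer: -876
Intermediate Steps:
R(s, Z) = 2 + Z*s
q(x) = -7 (q(x) = 2 + 9*(-1) = 2 - 9 = -7)
q(-39) - 1*869 = -7 - 1*869 = -7 - 869 = -876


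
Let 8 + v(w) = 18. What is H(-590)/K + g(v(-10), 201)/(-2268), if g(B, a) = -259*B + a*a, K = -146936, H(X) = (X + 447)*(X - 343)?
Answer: -1464597847/83312712 ≈ -17.580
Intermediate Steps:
H(X) = (-343 + X)*(447 + X) (H(X) = (447 + X)*(-343 + X) = (-343 + X)*(447 + X))
v(w) = 10 (v(w) = -8 + 18 = 10)
g(B, a) = a² - 259*B (g(B, a) = -259*B + a² = a² - 259*B)
H(-590)/K + g(v(-10), 201)/(-2268) = (-153321 + (-590)² + 104*(-590))/(-146936) + (201² - 259*10)/(-2268) = (-153321 + 348100 - 61360)*(-1/146936) + (40401 - 2590)*(-1/2268) = 133419*(-1/146936) + 37811*(-1/2268) = -133419/146936 - 37811/2268 = -1464597847/83312712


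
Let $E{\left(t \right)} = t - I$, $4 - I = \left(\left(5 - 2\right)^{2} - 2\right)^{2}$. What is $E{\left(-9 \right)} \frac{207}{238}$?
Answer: $\frac{3726}{119} \approx 31.311$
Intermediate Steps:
$I = -45$ ($I = 4 - \left(\left(5 - 2\right)^{2} - 2\right)^{2} = 4 - \left(3^{2} - 2\right)^{2} = 4 - \left(9 - 2\right)^{2} = 4 - 7^{2} = 4 - 49 = -45$)
$E{\left(t \right)} = 45 + t$ ($E{\left(t \right)} = t - -45 = t + 45 = 45 + t$)
$E{\left(-9 \right)} \frac{207}{238} = \left(45 - 9\right) \frac{207}{238} = 36 \cdot 207 \cdot \frac{1}{238} = 36 \cdot \frac{207}{238} = \frac{3726}{119}$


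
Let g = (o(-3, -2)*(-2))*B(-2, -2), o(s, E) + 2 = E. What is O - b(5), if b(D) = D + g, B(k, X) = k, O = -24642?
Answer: -24631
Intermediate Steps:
o(s, E) = -2 + E
g = -16 (g = ((-2 - 2)*(-2))*(-2) = -4*(-2)*(-2) = 8*(-2) = -16)
b(D) = -16 + D (b(D) = D - 16 = -16 + D)
O - b(5) = -24642 - (-16 + 5) = -24642 - 1*(-11) = -24642 + 11 = -24631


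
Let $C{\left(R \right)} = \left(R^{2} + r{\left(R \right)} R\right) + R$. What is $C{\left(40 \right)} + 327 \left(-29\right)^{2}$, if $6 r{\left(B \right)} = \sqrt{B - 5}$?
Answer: $276647 + \frac{20 \sqrt{35}}{3} \approx 2.7669 \cdot 10^{5}$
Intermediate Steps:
$r{\left(B \right)} = \frac{\sqrt{-5 + B}}{6}$ ($r{\left(B \right)} = \frac{\sqrt{B - 5}}{6} = \frac{\sqrt{-5 + B}}{6}$)
$C{\left(R \right)} = R + R^{2} + \frac{R \sqrt{-5 + R}}{6}$ ($C{\left(R \right)} = \left(R^{2} + \frac{\sqrt{-5 + R}}{6} R\right) + R = \left(R^{2} + \frac{R \sqrt{-5 + R}}{6}\right) + R = R + R^{2} + \frac{R \sqrt{-5 + R}}{6}$)
$C{\left(40 \right)} + 327 \left(-29\right)^{2} = \frac{1}{6} \cdot 40 \left(6 + \sqrt{-5 + 40} + 6 \cdot 40\right) + 327 \left(-29\right)^{2} = \frac{1}{6} \cdot 40 \left(6 + \sqrt{35} + 240\right) + 327 \cdot 841 = \frac{1}{6} \cdot 40 \left(246 + \sqrt{35}\right) + 275007 = \left(1640 + \frac{20 \sqrt{35}}{3}\right) + 275007 = 276647 + \frac{20 \sqrt{35}}{3}$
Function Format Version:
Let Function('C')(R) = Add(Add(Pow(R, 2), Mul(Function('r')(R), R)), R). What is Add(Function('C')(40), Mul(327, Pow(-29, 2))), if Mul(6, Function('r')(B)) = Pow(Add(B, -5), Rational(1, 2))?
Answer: Add(276647, Mul(Rational(20, 3), Pow(35, Rational(1, 2)))) ≈ 2.7669e+5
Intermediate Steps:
Function('r')(B) = Mul(Rational(1, 6), Pow(Add(-5, B), Rational(1, 2))) (Function('r')(B) = Mul(Rational(1, 6), Pow(Add(B, -5), Rational(1, 2))) = Mul(Rational(1, 6), Pow(Add(-5, B), Rational(1, 2))))
Function('C')(R) = Add(R, Pow(R, 2), Mul(Rational(1, 6), R, Pow(Add(-5, R), Rational(1, 2)))) (Function('C')(R) = Add(Add(Pow(R, 2), Mul(Mul(Rational(1, 6), Pow(Add(-5, R), Rational(1, 2))), R)), R) = Add(Add(Pow(R, 2), Mul(Rational(1, 6), R, Pow(Add(-5, R), Rational(1, 2)))), R) = Add(R, Pow(R, 2), Mul(Rational(1, 6), R, Pow(Add(-5, R), Rational(1, 2)))))
Add(Function('C')(40), Mul(327, Pow(-29, 2))) = Add(Mul(Rational(1, 6), 40, Add(6, Pow(Add(-5, 40), Rational(1, 2)), Mul(6, 40))), Mul(327, Pow(-29, 2))) = Add(Mul(Rational(1, 6), 40, Add(6, Pow(35, Rational(1, 2)), 240)), Mul(327, 841)) = Add(Mul(Rational(1, 6), 40, Add(246, Pow(35, Rational(1, 2)))), 275007) = Add(Add(1640, Mul(Rational(20, 3), Pow(35, Rational(1, 2)))), 275007) = Add(276647, Mul(Rational(20, 3), Pow(35, Rational(1, 2))))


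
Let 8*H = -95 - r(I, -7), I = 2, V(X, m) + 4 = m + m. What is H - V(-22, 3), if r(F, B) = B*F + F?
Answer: -99/8 ≈ -12.375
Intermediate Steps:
V(X, m) = -4 + 2*m (V(X, m) = -4 + (m + m) = -4 + 2*m)
r(F, B) = F + B*F
H = -83/8 (H = (-95 - 2*(1 - 7))/8 = (-95 - 2*(-6))/8 = (-95 - 1*(-12))/8 = (-95 + 12)/8 = (1/8)*(-83) = -83/8 ≈ -10.375)
H - V(-22, 3) = -83/8 - (-4 + 2*3) = -83/8 - (-4 + 6) = -83/8 - 1*2 = -83/8 - 2 = -99/8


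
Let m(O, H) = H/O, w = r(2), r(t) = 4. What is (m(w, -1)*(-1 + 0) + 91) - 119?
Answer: -111/4 ≈ -27.750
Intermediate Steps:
w = 4
(m(w, -1)*(-1 + 0) + 91) - 119 = ((-1/4)*(-1 + 0) + 91) - 119 = (-1*1/4*(-1) + 91) - 119 = (-1/4*(-1) + 91) - 119 = (1/4 + 91) - 119 = 365/4 - 119 = -111/4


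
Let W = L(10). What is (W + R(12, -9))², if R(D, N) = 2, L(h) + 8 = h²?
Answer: 8836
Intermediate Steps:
L(h) = -8 + h²
W = 92 (W = -8 + 10² = -8 + 100 = 92)
(W + R(12, -9))² = (92 + 2)² = 94² = 8836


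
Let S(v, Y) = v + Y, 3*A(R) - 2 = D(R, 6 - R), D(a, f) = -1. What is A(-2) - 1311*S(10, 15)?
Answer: -98324/3 ≈ -32775.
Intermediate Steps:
A(R) = 1/3 (A(R) = 2/3 + (1/3)*(-1) = 2/3 - 1/3 = 1/3)
S(v, Y) = Y + v
A(-2) - 1311*S(10, 15) = 1/3 - 1311*(15 + 10) = 1/3 - 1311*25 = 1/3 - 32775 = -98324/3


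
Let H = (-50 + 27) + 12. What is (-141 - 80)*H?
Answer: 2431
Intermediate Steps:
H = -11 (H = -23 + 12 = -11)
(-141 - 80)*H = (-141 - 80)*(-11) = -221*(-11) = 2431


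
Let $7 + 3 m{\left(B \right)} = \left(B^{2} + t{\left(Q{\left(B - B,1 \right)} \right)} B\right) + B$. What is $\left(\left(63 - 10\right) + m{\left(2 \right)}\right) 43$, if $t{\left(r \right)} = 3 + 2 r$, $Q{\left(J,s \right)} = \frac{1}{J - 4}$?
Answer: $\frac{7009}{3} \approx 2336.3$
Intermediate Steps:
$Q{\left(J,s \right)} = \frac{1}{-4 + J}$
$m{\left(B \right)} = - \frac{7}{3} + \frac{B^{2}}{3} + \frac{7 B}{6}$ ($m{\left(B \right)} = - \frac{7}{3} + \frac{\left(B^{2} + \left(3 + \frac{2}{-4 + \left(B - B\right)}\right) B\right) + B}{3} = - \frac{7}{3} + \frac{\left(B^{2} + \left(3 + \frac{2}{-4 + 0}\right) B\right) + B}{3} = - \frac{7}{3} + \frac{\left(B^{2} + \left(3 + \frac{2}{-4}\right) B\right) + B}{3} = - \frac{7}{3} + \frac{\left(B^{2} + \left(3 + 2 \left(- \frac{1}{4}\right)\right) B\right) + B}{3} = - \frac{7}{3} + \frac{\left(B^{2} + \left(3 - \frac{1}{2}\right) B\right) + B}{3} = - \frac{7}{3} + \frac{\left(B^{2} + \frac{5 B}{2}\right) + B}{3} = - \frac{7}{3} + \frac{B^{2} + \frac{7 B}{2}}{3} = - \frac{7}{3} + \left(\frac{B^{2}}{3} + \frac{7 B}{6}\right) = - \frac{7}{3} + \frac{B^{2}}{3} + \frac{7 B}{6}$)
$\left(\left(63 - 10\right) + m{\left(2 \right)}\right) 43 = \left(\left(63 - 10\right) + \left(- \frac{7}{3} + \frac{2^{2}}{3} + \frac{7}{6} \cdot 2\right)\right) 43 = \left(\left(63 - 10\right) + \left(- \frac{7}{3} + \frac{1}{3} \cdot 4 + \frac{7}{3}\right)\right) 43 = \left(53 + \left(- \frac{7}{3} + \frac{4}{3} + \frac{7}{3}\right)\right) 43 = \left(53 + \frac{4}{3}\right) 43 = \frac{163}{3} \cdot 43 = \frac{7009}{3}$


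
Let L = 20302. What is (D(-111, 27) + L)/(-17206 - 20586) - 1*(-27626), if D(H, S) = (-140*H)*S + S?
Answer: 1043601883/37792 ≈ 27614.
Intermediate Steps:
D(H, S) = S - 140*H*S (D(H, S) = -140*H*S + S = S - 140*H*S)
(D(-111, 27) + L)/(-17206 - 20586) - 1*(-27626) = (27*(1 - 140*(-111)) + 20302)/(-17206 - 20586) - 1*(-27626) = (27*(1 + 15540) + 20302)/(-37792) + 27626 = (27*15541 + 20302)*(-1/37792) + 27626 = (419607 + 20302)*(-1/37792) + 27626 = 439909*(-1/37792) + 27626 = -439909/37792 + 27626 = 1043601883/37792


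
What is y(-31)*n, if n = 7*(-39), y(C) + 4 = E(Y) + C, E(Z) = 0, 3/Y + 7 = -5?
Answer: 9555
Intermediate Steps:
Y = -¼ (Y = 3/(-7 - 5) = 3/(-12) = 3*(-1/12) = -¼ ≈ -0.25000)
y(C) = -4 + C (y(C) = -4 + (0 + C) = -4 + C)
n = -273
y(-31)*n = (-4 - 31)*(-273) = -35*(-273) = 9555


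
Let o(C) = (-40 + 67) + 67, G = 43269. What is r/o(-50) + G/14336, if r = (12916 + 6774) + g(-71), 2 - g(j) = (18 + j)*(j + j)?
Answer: 89239531/673792 ≈ 132.44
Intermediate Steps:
g(j) = 2 - 2*j*(18 + j) (g(j) = 2 - (18 + j)*(j + j) = 2 - (18 + j)*2*j = 2 - 2*j*(18 + j))
o(C) = 94 (o(C) = 27 + 67 = 94)
r = 12166 (r = (12916 + 6774) + (2 - 36*(-71) - 2*(-71)²) = 19690 + (2 + 2556 - 2*5041) = 19690 + (2 + 2556 - 10082) = 19690 - 7524 = 12166)
r/o(-50) + G/14336 = 12166/94 + 43269/14336 = 12166*(1/94) + 43269*(1/14336) = 6083/47 + 43269/14336 = 89239531/673792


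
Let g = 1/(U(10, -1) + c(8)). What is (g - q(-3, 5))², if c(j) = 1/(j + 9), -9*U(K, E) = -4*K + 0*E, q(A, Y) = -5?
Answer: 12945604/474721 ≈ 27.270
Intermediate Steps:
U(K, E) = 4*K/9 (U(K, E) = -(-4*K + 0*E)/9 = -(-4*K + 0)/9 = -(-4)*K/9 = 4*K/9)
c(j) = 1/(9 + j)
g = 153/689 (g = 1/((4/9)*10 + 1/(9 + 8)) = 1/(40/9 + 1/17) = 1/(689/153) = 153/689 ≈ 0.22206)
(g - q(-3, 5))² = (153/689 - 1*(-5))² = (153/689 + 5)² = (3598/689)² = 12945604/474721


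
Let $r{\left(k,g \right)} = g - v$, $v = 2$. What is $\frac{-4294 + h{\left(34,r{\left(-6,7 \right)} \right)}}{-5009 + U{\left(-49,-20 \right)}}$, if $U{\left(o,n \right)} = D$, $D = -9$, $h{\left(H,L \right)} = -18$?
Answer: $\frac{2156}{2509} \approx 0.85931$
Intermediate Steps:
$r{\left(k,g \right)} = -2 + g$ ($r{\left(k,g \right)} = g - 2 = -2 + g$)
$U{\left(o,n \right)} = -9$
$\frac{-4294 + h{\left(34,r{\left(-6,7 \right)} \right)}}{-5009 + U{\left(-49,-20 \right)}} = \frac{-4294 - 18}{-5009 - 9} = - \frac{4312}{-5018} = \left(-4312\right) \left(- \frac{1}{5018}\right) = \frac{2156}{2509}$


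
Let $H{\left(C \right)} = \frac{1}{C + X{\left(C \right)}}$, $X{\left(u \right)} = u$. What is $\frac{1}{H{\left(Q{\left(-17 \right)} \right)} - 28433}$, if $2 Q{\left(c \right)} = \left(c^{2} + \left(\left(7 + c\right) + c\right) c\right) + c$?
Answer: $- \frac{731}{20784522} \approx -3.517 \cdot 10^{-5}$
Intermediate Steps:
$Q{\left(c \right)} = \frac{c}{2} + \frac{c^{2}}{2} + \frac{c \left(7 + 2 c\right)}{2}$ ($Q{\left(c \right)} = \frac{\left(c^{2} + \left(\left(7 + c\right) + c\right) c\right) + c}{2} = \frac{\left(c^{2} + \left(7 + 2 c\right) c\right) + c}{2} = \frac{\left(c^{2} + c \left(7 + 2 c\right)\right) + c}{2} = \frac{c + c^{2} + c \left(7 + 2 c\right)}{2} = \frac{c}{2} + \frac{c^{2}}{2} + \frac{c \left(7 + 2 c\right)}{2}$)
$H{\left(C \right)} = \frac{1}{2 C}$ ($H{\left(C \right)} = \frac{1}{C + C} = \frac{1}{2 C}$)
$\frac{1}{H{\left(Q{\left(-17 \right)} \right)} - 28433} = \frac{1}{\frac{1}{2 \cdot \frac{1}{2} \left(-17\right) \left(8 + 3 \left(-17\right)\right)} - 28433} = \frac{1}{\frac{1}{2 \cdot \frac{1}{2} \left(-17\right) \left(8 - 51\right)} - 28433} = \frac{1}{\frac{1}{2 \cdot \frac{1}{2} \left(-17\right) \left(-43\right)} - 28433} = \frac{1}{\frac{1}{2 \cdot \frac{731}{2}} - 28433} = \frac{1}{\frac{1}{2} \cdot \frac{2}{731} - 28433} = \frac{1}{\frac{1}{731} - 28433} = \frac{1}{- \frac{20784522}{731}} = - \frac{731}{20784522}$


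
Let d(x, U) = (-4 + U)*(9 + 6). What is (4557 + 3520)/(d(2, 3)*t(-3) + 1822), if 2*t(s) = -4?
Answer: 8077/1852 ≈ 4.3612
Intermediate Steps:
d(x, U) = -60 + 15*U (d(x, U) = (-4 + U)*15 = -60 + 15*U)
t(s) = -2 (t(s) = (1/2)*(-4) = -2)
(4557 + 3520)/(d(2, 3)*t(-3) + 1822) = (4557 + 3520)/((-60 + 15*3)*(-2) + 1822) = 8077/((-60 + 45)*(-2) + 1822) = 8077/(-15*(-2) + 1822) = 8077/(30 + 1822) = 8077/1852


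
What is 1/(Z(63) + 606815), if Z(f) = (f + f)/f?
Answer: 1/606817 ≈ 1.6479e-6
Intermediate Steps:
Z(f) = 2 (Z(f) = (2*f)/f = 2)
1/(Z(63) + 606815) = 1/(2 + 606815) = 1/606817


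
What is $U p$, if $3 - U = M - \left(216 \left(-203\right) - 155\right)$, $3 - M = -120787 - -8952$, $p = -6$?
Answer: $935028$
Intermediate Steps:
$M = 111838$ ($M = 3 - \left(-120787 - -8952\right) = 3 - \left(-120787 + 8952\right) = 3 - -111835 = 3 + 111835 = 111838$)
$U = -155838$ ($U = 3 - \left(111838 - \left(216 \left(-203\right) - 155\right)\right) = 3 - \left(111838 - \left(-43848 - 155\right)\right) = 3 - \left(111838 - -44003\right) = 3 - \left(111838 + 44003\right) = 3 - 155841 = -155838$)
$U p = \left(-155838\right) \left(-6\right) = 935028$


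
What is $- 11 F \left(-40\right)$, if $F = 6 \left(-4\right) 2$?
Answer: $-21120$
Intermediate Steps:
$F = -48$ ($F = \left(-24\right) 2 = -48$)
$- 11 F \left(-40\right) = \left(-11\right) \left(-48\right) \left(-40\right) = 528 \left(-40\right) = -21120$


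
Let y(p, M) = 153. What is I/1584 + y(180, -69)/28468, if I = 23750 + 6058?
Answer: 535869/28468 ≈ 18.824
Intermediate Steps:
I = 29808
I/1584 + y(180, -69)/28468 = 29808/1584 + 153/28468 = 29808*(1/1584) + 153*(1/28468) = 207/11 + 153/28468 = 535869/28468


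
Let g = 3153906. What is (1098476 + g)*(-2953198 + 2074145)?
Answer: -3738069154246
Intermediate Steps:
(1098476 + g)*(-2953198 + 2074145) = (1098476 + 3153906)*(-2953198 + 2074145) = 4252382*(-879053) = -3738069154246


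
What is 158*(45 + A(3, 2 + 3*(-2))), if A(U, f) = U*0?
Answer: 7110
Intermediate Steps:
A(U, f) = 0
158*(45 + A(3, 2 + 3*(-2))) = 158*(45 + 0) = 158*45 = 7110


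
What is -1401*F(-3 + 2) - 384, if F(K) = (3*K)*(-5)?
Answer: -21399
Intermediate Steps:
F(K) = -15*K
-1401*F(-3 + 2) - 384 = -(-21015)*(-3 + 2) - 384 = -(-21015)*(-1) - 384 = -1401*15 - 384 = -21015 - 384 = -21399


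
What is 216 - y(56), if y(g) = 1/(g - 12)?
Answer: 9503/44 ≈ 215.98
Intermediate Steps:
y(g) = 1/(-12 + g)
216 - y(56) = 216 - 1/(-12 + 56) = 216 - 1/44 = 9503/44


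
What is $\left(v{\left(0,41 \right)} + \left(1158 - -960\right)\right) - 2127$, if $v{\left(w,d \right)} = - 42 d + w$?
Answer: $-1731$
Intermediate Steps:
$v{\left(w,d \right)} = w - 42 d$
$\left(v{\left(0,41 \right)} + \left(1158 - -960\right)\right) - 2127 = \left(\left(0 - 1722\right) + \left(1158 - -960\right)\right) - 2127 = \left(\left(0 - 1722\right) + \left(1158 + 960\right)\right) - 2127 = \left(-1722 + 2118\right) - 2127 = 396 - 2127 = -1731$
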